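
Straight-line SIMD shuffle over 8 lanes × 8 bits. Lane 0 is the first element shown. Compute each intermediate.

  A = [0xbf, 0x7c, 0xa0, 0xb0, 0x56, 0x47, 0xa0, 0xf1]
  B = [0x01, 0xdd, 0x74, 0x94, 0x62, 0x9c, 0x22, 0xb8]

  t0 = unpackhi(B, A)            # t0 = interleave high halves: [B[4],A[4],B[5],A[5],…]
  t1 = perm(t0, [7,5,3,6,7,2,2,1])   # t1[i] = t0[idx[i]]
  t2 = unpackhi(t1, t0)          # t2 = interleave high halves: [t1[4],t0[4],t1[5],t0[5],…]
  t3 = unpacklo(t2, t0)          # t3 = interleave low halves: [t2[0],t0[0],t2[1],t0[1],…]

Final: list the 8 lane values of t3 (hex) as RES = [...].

→ t0 |62|56|9c|47|22|a0|b8|f1|
→ t1 |f1|a0|47|b8|f1|9c|9c|56|
→ t2 |f1|22|9c|a0|9c|b8|56|f1|
→ t3 |f1|62|22|56|9c|9c|a0|47|

RES = [ 0xf1  0x62  0x22  0x56  0x9c  0x9c  0xa0  0x47 ]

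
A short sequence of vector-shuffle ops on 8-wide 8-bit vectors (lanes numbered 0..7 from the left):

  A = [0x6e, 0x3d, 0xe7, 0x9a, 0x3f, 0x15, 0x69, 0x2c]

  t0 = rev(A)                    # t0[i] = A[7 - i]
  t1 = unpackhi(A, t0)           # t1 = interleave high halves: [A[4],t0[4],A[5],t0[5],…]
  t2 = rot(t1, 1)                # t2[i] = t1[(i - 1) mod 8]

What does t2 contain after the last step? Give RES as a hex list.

RES = [ 0x6e  0x3f  0x9a  0x15  0xe7  0x69  0x3d  0x2c ]

t0 = [0x2c, 0x69, 0x15, 0x3f, 0x9a, 0xe7, 0x3d, 0x6e]
t1 = [0x3f, 0x9a, 0x15, 0xe7, 0x69, 0x3d, 0x2c, 0x6e]
t2 = [0x6e, 0x3f, 0x9a, 0x15, 0xe7, 0x69, 0x3d, 0x2c]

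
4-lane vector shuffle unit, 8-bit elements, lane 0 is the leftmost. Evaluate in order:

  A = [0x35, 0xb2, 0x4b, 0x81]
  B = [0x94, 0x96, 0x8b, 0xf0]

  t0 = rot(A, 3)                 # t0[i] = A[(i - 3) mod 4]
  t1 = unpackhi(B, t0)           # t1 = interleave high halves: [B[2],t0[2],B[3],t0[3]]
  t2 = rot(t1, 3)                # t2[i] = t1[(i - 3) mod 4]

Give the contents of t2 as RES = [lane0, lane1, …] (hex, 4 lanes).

RES = [0x81, 0xf0, 0x35, 0x8b]

  t0: b2 4b 81 35
  t1: 8b 81 f0 35
  t2: 81 f0 35 8b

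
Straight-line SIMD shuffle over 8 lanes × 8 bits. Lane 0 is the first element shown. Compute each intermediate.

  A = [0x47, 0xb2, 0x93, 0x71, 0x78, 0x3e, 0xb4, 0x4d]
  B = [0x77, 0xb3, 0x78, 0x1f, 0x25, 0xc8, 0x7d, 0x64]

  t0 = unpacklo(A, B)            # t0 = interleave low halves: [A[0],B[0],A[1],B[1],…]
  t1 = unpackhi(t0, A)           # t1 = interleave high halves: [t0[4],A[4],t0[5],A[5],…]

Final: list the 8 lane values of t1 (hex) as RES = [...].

t0 = [0x47, 0x77, 0xb2, 0xb3, 0x93, 0x78, 0x71, 0x1f]
t1 = [0x93, 0x78, 0x78, 0x3e, 0x71, 0xb4, 0x1f, 0x4d]

RES = [0x93, 0x78, 0x78, 0x3e, 0x71, 0xb4, 0x1f, 0x4d]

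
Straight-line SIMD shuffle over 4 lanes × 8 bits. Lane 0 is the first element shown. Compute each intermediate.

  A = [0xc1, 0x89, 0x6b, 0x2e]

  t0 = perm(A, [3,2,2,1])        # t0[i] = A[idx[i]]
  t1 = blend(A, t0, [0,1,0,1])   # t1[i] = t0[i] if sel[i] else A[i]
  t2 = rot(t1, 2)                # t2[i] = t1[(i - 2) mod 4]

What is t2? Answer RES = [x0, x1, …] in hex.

→ t0 |2e|6b|6b|89|
→ t1 |c1|6b|6b|89|
→ t2 |6b|89|c1|6b|

RES = [0x6b, 0x89, 0xc1, 0x6b]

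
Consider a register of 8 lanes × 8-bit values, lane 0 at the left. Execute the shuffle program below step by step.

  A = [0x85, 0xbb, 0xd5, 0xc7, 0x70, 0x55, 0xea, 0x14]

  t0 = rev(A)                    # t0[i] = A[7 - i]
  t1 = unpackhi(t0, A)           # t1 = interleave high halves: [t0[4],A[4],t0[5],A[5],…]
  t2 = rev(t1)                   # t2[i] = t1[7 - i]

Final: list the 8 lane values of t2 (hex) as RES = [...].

→ t0 |14|ea|55|70|c7|d5|bb|85|
→ t1 |c7|70|d5|55|bb|ea|85|14|
→ t2 |14|85|ea|bb|55|d5|70|c7|

RES = [ 0x14  0x85  0xea  0xbb  0x55  0xd5  0x70  0xc7 ]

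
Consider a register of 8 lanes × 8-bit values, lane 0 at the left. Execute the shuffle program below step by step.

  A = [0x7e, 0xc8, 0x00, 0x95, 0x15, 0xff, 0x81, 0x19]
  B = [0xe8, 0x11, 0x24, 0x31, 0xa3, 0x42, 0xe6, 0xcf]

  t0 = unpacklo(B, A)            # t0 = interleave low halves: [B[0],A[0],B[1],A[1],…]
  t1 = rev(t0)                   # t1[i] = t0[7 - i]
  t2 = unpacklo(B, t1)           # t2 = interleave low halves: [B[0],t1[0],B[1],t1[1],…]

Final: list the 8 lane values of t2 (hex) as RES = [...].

RES = [ 0xe8  0x95  0x11  0x31  0x24  0x00  0x31  0x24 ]

t0 = [0xe8, 0x7e, 0x11, 0xc8, 0x24, 0x00, 0x31, 0x95]
t1 = [0x95, 0x31, 0x00, 0x24, 0xc8, 0x11, 0x7e, 0xe8]
t2 = [0xe8, 0x95, 0x11, 0x31, 0x24, 0x00, 0x31, 0x24]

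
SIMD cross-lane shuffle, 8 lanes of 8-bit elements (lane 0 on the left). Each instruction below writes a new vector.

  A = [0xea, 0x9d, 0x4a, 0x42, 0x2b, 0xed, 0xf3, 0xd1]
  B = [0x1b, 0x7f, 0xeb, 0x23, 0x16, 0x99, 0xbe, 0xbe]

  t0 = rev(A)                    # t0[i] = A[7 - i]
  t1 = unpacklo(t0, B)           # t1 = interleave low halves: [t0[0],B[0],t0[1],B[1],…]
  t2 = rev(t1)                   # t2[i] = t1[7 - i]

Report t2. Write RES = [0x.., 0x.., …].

RES = [ 0x23  0x2b  0xeb  0xed  0x7f  0xf3  0x1b  0xd1 ]

  t0: d1 f3 ed 2b 42 4a 9d ea
  t1: d1 1b f3 7f ed eb 2b 23
  t2: 23 2b eb ed 7f f3 1b d1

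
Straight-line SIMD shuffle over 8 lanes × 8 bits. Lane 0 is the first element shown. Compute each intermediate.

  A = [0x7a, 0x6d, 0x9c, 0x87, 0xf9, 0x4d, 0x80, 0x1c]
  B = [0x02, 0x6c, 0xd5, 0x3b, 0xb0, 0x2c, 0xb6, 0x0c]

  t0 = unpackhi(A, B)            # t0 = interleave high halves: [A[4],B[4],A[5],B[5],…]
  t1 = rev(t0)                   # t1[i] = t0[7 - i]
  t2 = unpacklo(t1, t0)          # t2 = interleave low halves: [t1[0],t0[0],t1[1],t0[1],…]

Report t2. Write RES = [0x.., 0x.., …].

→ t0 |f9|b0|4d|2c|80|b6|1c|0c|
→ t1 |0c|1c|b6|80|2c|4d|b0|f9|
→ t2 |0c|f9|1c|b0|b6|4d|80|2c|

RES = [ 0x0c  0xf9  0x1c  0xb0  0xb6  0x4d  0x80  0x2c ]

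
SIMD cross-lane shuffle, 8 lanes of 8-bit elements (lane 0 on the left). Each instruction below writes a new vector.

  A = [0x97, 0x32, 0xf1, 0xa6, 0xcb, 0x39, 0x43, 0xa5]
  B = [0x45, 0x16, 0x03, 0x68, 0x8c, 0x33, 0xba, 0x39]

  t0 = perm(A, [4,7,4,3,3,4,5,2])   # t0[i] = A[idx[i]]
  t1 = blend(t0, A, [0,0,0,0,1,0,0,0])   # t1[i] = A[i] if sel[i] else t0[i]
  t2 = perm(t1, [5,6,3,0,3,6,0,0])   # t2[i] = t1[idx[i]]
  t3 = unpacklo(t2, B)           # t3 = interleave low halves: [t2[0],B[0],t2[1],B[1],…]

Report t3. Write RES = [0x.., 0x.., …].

  t0: cb a5 cb a6 a6 cb 39 f1
  t1: cb a5 cb a6 cb cb 39 f1
  t2: cb 39 a6 cb a6 39 cb cb
  t3: cb 45 39 16 a6 03 cb 68

RES = [0xcb, 0x45, 0x39, 0x16, 0xa6, 0x03, 0xcb, 0x68]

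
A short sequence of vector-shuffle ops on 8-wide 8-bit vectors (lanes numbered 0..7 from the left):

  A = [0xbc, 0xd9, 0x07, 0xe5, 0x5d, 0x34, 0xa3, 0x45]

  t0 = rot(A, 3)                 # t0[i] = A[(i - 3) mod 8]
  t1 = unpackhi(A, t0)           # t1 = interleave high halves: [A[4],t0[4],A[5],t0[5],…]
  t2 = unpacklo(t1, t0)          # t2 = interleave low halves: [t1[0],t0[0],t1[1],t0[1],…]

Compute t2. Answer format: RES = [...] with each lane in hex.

RES = [0x5d, 0x34, 0xd9, 0xa3, 0x34, 0x45, 0x07, 0xbc]

→ t0 |34|a3|45|bc|d9|07|e5|5d|
→ t1 |5d|d9|34|07|a3|e5|45|5d|
→ t2 |5d|34|d9|a3|34|45|07|bc|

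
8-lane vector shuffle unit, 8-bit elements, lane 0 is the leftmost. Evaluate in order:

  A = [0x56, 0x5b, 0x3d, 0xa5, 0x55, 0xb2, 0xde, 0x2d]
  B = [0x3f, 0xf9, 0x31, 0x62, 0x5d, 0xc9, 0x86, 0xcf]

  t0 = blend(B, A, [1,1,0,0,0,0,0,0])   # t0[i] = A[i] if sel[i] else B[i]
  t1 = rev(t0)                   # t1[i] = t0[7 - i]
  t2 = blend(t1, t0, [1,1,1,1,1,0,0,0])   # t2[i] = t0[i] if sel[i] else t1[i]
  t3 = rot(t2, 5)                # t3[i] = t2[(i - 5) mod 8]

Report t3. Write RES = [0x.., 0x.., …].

→ t0 |56|5b|31|62|5d|c9|86|cf|
→ t1 |cf|86|c9|5d|62|31|5b|56|
→ t2 |56|5b|31|62|5d|31|5b|56|
→ t3 |62|5d|31|5b|56|56|5b|31|

RES = [ 0x62  0x5d  0x31  0x5b  0x56  0x56  0x5b  0x31 ]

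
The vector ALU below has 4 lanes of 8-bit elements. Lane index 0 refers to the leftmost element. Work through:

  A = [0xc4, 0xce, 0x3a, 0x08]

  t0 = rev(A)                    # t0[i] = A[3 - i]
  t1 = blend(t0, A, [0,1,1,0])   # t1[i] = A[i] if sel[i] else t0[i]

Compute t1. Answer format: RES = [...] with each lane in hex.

→ t0 |08|3a|ce|c4|
→ t1 |08|ce|3a|c4|

RES = [0x08, 0xce, 0x3a, 0xc4]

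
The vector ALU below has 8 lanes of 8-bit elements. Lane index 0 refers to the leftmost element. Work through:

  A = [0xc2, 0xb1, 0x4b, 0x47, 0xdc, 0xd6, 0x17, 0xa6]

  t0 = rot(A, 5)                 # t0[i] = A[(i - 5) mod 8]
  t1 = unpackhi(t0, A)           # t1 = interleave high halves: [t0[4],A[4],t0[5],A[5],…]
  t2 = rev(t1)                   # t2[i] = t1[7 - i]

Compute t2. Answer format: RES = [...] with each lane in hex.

t0 = [0x47, 0xdc, 0xd6, 0x17, 0xa6, 0xc2, 0xb1, 0x4b]
t1 = [0xa6, 0xdc, 0xc2, 0xd6, 0xb1, 0x17, 0x4b, 0xa6]
t2 = [0xa6, 0x4b, 0x17, 0xb1, 0xd6, 0xc2, 0xdc, 0xa6]

RES = [0xa6, 0x4b, 0x17, 0xb1, 0xd6, 0xc2, 0xdc, 0xa6]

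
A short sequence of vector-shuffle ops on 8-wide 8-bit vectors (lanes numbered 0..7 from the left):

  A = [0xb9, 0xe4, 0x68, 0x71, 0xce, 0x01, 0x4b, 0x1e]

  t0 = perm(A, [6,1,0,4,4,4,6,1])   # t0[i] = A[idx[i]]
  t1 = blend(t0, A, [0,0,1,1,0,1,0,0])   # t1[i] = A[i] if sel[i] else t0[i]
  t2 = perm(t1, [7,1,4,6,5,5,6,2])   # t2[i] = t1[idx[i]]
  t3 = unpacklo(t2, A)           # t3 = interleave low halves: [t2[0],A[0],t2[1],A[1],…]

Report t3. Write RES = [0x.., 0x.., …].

RES = [ 0xe4  0xb9  0xe4  0xe4  0xce  0x68  0x4b  0x71 ]

  t0: 4b e4 b9 ce ce ce 4b e4
  t1: 4b e4 68 71 ce 01 4b e4
  t2: e4 e4 ce 4b 01 01 4b 68
  t3: e4 b9 e4 e4 ce 68 4b 71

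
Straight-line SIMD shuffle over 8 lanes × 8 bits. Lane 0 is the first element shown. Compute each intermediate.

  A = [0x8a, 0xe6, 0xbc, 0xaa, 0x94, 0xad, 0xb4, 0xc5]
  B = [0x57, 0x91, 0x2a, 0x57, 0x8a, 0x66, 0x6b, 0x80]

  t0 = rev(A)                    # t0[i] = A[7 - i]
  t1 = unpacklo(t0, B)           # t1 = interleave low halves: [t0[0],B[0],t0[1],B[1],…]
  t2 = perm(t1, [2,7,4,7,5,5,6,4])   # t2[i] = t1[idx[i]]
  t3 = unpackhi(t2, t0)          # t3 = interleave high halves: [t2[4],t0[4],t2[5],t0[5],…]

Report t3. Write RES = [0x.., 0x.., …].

  t0: c5 b4 ad 94 aa bc e6 8a
  t1: c5 57 b4 91 ad 2a 94 57
  t2: b4 57 ad 57 2a 2a 94 ad
  t3: 2a aa 2a bc 94 e6 ad 8a

RES = [0x2a, 0xaa, 0x2a, 0xbc, 0x94, 0xe6, 0xad, 0x8a]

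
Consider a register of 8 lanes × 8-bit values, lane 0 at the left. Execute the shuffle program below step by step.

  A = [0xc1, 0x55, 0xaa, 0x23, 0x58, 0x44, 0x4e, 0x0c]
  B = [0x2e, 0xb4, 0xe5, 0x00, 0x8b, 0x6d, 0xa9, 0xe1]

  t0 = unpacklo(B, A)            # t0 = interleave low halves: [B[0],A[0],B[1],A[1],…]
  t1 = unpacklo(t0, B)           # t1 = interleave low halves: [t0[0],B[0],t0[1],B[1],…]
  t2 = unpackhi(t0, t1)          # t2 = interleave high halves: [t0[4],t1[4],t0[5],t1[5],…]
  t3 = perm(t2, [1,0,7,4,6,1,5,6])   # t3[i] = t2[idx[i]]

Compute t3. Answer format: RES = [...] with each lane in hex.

t0 = [0x2e, 0xc1, 0xb4, 0x55, 0xe5, 0xaa, 0x00, 0x23]
t1 = [0x2e, 0x2e, 0xc1, 0xb4, 0xb4, 0xe5, 0x55, 0x00]
t2 = [0xe5, 0xb4, 0xaa, 0xe5, 0x00, 0x55, 0x23, 0x00]
t3 = [0xb4, 0xe5, 0x00, 0x00, 0x23, 0xb4, 0x55, 0x23]

RES = [0xb4, 0xe5, 0x00, 0x00, 0x23, 0xb4, 0x55, 0x23]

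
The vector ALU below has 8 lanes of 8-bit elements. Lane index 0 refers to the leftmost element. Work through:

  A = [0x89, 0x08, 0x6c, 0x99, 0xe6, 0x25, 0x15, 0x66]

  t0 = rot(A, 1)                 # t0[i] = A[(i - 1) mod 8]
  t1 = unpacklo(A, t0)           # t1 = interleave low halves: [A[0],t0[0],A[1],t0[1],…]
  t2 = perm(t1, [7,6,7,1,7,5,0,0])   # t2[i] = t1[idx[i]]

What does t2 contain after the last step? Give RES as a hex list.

t0 = [0x66, 0x89, 0x08, 0x6c, 0x99, 0xe6, 0x25, 0x15]
t1 = [0x89, 0x66, 0x08, 0x89, 0x6c, 0x08, 0x99, 0x6c]
t2 = [0x6c, 0x99, 0x6c, 0x66, 0x6c, 0x08, 0x89, 0x89]

RES = [0x6c, 0x99, 0x6c, 0x66, 0x6c, 0x08, 0x89, 0x89]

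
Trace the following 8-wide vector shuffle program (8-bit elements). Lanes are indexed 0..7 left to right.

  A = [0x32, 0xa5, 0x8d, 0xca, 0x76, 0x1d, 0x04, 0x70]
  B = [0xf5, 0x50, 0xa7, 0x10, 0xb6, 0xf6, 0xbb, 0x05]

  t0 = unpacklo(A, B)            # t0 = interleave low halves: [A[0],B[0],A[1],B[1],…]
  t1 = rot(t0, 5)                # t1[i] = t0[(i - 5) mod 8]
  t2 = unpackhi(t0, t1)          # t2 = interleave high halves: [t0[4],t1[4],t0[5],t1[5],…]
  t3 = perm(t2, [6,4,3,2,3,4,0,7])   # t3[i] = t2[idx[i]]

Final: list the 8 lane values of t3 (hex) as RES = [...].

  t0: 32 f5 a5 50 8d a7 ca 10
  t1: 50 8d a7 ca 10 32 f5 a5
  t2: 8d 10 a7 32 ca f5 10 a5
  t3: 10 ca 32 a7 32 ca 8d a5

RES = [0x10, 0xca, 0x32, 0xa7, 0x32, 0xca, 0x8d, 0xa5]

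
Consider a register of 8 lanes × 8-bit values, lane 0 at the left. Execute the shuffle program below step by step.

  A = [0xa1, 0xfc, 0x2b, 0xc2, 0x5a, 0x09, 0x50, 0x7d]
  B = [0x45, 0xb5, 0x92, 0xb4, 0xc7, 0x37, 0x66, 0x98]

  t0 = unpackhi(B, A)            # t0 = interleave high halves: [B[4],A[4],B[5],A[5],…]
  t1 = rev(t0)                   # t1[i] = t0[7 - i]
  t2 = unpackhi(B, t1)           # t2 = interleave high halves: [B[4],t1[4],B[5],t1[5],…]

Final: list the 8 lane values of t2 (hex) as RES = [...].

→ t0 |c7|5a|37|09|66|50|98|7d|
→ t1 |7d|98|50|66|09|37|5a|c7|
→ t2 |c7|09|37|37|66|5a|98|c7|

RES = [0xc7, 0x09, 0x37, 0x37, 0x66, 0x5a, 0x98, 0xc7]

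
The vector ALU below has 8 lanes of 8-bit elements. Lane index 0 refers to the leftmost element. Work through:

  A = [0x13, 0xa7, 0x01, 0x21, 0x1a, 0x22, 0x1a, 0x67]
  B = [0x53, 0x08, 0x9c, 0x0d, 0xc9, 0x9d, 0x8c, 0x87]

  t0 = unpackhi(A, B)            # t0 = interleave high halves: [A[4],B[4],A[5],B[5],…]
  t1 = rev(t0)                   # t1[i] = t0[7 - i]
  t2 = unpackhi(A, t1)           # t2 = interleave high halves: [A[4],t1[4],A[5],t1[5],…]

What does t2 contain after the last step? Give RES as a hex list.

  t0: 1a c9 22 9d 1a 8c 67 87
  t1: 87 67 8c 1a 9d 22 c9 1a
  t2: 1a 9d 22 22 1a c9 67 1a

RES = [ 0x1a  0x9d  0x22  0x22  0x1a  0xc9  0x67  0x1a ]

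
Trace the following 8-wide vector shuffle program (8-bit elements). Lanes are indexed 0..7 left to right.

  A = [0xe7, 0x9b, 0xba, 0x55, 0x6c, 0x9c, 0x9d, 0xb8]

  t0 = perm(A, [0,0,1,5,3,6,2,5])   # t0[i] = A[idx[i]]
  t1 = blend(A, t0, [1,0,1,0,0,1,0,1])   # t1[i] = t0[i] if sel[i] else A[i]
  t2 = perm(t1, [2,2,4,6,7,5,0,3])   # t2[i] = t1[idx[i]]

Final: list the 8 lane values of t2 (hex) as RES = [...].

  t0: e7 e7 9b 9c 55 9d ba 9c
  t1: e7 9b 9b 55 6c 9d 9d 9c
  t2: 9b 9b 6c 9d 9c 9d e7 55

RES = [ 0x9b  0x9b  0x6c  0x9d  0x9c  0x9d  0xe7  0x55 ]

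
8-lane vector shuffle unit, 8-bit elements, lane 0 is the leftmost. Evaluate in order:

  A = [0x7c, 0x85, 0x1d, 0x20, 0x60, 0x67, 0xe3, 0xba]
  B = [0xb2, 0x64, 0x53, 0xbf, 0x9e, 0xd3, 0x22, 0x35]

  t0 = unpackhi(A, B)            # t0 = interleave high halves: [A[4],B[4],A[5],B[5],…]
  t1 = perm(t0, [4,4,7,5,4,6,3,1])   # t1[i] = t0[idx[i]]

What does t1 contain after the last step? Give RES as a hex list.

→ t0 |60|9e|67|d3|e3|22|ba|35|
→ t1 |e3|e3|35|22|e3|ba|d3|9e|

RES = [0xe3, 0xe3, 0x35, 0x22, 0xe3, 0xba, 0xd3, 0x9e]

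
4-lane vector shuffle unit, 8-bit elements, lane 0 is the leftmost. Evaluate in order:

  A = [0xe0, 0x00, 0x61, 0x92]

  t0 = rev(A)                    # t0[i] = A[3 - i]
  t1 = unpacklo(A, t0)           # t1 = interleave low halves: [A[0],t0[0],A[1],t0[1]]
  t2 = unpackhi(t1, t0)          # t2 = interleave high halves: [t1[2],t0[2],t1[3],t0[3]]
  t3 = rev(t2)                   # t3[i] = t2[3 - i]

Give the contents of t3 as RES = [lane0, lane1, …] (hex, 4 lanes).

  t0: 92 61 00 e0
  t1: e0 92 00 61
  t2: 00 00 61 e0
  t3: e0 61 00 00

RES = [0xe0, 0x61, 0x00, 0x00]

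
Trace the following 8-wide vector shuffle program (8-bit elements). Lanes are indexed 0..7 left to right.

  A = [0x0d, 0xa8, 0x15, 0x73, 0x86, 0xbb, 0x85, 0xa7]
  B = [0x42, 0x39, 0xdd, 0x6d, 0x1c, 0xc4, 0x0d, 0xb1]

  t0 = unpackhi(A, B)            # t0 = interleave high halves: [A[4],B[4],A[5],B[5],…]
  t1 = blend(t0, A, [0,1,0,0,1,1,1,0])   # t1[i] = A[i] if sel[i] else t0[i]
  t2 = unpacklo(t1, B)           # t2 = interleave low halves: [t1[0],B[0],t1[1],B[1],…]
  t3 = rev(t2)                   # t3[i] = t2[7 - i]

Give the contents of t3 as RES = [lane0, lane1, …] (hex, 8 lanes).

t0 = [0x86, 0x1c, 0xbb, 0xc4, 0x85, 0x0d, 0xa7, 0xb1]
t1 = [0x86, 0xa8, 0xbb, 0xc4, 0x86, 0xbb, 0x85, 0xb1]
t2 = [0x86, 0x42, 0xa8, 0x39, 0xbb, 0xdd, 0xc4, 0x6d]
t3 = [0x6d, 0xc4, 0xdd, 0xbb, 0x39, 0xa8, 0x42, 0x86]

RES = [ 0x6d  0xc4  0xdd  0xbb  0x39  0xa8  0x42  0x86 ]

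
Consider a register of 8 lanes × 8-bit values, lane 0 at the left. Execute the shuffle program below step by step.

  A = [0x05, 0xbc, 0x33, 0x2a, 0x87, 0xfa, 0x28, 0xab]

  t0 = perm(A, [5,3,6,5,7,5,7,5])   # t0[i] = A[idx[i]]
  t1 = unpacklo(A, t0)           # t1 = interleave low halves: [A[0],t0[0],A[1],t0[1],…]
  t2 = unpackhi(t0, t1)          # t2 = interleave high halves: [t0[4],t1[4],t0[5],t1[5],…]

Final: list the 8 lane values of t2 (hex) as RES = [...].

RES = [ 0xab  0x33  0xfa  0x28  0xab  0x2a  0xfa  0xfa ]

→ t0 |fa|2a|28|fa|ab|fa|ab|fa|
→ t1 |05|fa|bc|2a|33|28|2a|fa|
→ t2 |ab|33|fa|28|ab|2a|fa|fa|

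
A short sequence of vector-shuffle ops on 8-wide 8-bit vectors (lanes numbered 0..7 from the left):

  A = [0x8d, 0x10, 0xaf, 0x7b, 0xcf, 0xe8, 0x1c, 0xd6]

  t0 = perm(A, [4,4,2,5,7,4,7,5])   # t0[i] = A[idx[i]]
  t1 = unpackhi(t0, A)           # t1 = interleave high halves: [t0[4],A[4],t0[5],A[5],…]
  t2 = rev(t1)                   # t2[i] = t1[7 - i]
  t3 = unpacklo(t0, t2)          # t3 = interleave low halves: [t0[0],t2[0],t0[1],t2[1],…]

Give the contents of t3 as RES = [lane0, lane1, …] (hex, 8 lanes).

  t0: cf cf af e8 d6 cf d6 e8
  t1: d6 cf cf e8 d6 1c e8 d6
  t2: d6 e8 1c d6 e8 cf cf d6
  t3: cf d6 cf e8 af 1c e8 d6

RES = [0xcf, 0xd6, 0xcf, 0xe8, 0xaf, 0x1c, 0xe8, 0xd6]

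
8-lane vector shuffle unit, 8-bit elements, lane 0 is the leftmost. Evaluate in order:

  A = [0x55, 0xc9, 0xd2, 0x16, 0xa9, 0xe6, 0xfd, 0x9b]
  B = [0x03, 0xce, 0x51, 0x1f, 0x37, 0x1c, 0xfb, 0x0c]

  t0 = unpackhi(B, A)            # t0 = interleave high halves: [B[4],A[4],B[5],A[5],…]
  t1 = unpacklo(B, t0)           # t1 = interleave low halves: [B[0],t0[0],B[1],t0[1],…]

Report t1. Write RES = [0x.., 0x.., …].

RES = [ 0x03  0x37  0xce  0xa9  0x51  0x1c  0x1f  0xe6 ]

  t0: 37 a9 1c e6 fb fd 0c 9b
  t1: 03 37 ce a9 51 1c 1f e6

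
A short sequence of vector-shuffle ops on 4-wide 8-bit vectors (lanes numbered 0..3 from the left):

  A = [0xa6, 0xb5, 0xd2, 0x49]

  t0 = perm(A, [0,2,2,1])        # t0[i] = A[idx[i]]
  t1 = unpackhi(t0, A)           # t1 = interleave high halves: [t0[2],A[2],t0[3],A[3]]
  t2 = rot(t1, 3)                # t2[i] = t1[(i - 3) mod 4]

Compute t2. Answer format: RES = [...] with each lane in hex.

  t0: a6 d2 d2 b5
  t1: d2 d2 b5 49
  t2: d2 b5 49 d2

RES = [0xd2, 0xb5, 0x49, 0xd2]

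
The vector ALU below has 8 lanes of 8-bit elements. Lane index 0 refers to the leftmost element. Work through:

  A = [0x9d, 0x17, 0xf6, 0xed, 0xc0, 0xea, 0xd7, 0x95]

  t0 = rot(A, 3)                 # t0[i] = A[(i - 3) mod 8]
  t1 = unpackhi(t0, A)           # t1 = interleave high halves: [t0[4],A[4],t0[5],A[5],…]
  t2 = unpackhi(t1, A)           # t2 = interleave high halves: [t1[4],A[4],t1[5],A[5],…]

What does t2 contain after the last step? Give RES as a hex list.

RES = [0xed, 0xc0, 0xd7, 0xea, 0xc0, 0xd7, 0x95, 0x95]

t0 = [0xea, 0xd7, 0x95, 0x9d, 0x17, 0xf6, 0xed, 0xc0]
t1 = [0x17, 0xc0, 0xf6, 0xea, 0xed, 0xd7, 0xc0, 0x95]
t2 = [0xed, 0xc0, 0xd7, 0xea, 0xc0, 0xd7, 0x95, 0x95]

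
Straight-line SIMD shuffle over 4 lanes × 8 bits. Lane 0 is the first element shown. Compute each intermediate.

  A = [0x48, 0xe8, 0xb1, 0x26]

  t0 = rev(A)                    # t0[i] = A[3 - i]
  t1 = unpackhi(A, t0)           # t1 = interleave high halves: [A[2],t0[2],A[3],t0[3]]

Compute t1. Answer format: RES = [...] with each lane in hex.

RES = [ 0xb1  0xe8  0x26  0x48 ]

→ t0 |26|b1|e8|48|
→ t1 |b1|e8|26|48|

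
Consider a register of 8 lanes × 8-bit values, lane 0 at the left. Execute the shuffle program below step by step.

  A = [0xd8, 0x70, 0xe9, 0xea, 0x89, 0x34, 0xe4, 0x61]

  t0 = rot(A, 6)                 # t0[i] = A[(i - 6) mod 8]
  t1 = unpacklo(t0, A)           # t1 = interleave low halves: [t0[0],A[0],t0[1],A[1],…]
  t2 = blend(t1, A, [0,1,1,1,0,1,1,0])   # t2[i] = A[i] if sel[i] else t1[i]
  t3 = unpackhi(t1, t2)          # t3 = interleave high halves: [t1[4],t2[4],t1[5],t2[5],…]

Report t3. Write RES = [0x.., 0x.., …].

→ t0 |e9|ea|89|34|e4|61|d8|70|
→ t1 |e9|d8|ea|70|89|e9|34|ea|
→ t2 |e9|70|e9|ea|89|34|e4|ea|
→ t3 |89|89|e9|34|34|e4|ea|ea|

RES = [0x89, 0x89, 0xe9, 0x34, 0x34, 0xe4, 0xea, 0xea]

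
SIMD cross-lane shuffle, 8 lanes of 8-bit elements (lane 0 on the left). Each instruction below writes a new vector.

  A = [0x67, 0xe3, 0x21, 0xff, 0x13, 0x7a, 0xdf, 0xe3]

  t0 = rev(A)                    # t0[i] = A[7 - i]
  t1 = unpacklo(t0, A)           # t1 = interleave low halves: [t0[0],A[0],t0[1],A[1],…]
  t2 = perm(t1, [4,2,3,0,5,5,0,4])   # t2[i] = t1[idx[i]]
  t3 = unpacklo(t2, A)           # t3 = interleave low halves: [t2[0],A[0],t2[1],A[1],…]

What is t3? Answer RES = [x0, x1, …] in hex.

RES = [0x7a, 0x67, 0xdf, 0xe3, 0xe3, 0x21, 0xe3, 0xff]

  t0: e3 df 7a 13 ff 21 e3 67
  t1: e3 67 df e3 7a 21 13 ff
  t2: 7a df e3 e3 21 21 e3 7a
  t3: 7a 67 df e3 e3 21 e3 ff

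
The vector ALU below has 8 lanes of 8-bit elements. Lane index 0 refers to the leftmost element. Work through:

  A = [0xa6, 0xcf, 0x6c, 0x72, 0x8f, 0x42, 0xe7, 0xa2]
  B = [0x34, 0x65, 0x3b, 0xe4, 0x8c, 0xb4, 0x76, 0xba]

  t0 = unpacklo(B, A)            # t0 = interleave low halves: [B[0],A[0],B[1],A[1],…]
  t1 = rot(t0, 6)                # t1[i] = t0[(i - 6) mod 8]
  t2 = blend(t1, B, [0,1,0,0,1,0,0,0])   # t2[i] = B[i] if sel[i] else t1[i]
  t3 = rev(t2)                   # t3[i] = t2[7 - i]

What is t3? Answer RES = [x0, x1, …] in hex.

RES = [0xa6, 0x34, 0x72, 0x8c, 0x6c, 0x3b, 0x65, 0x65]

  t0: 34 a6 65 cf 3b 6c e4 72
  t1: 65 cf 3b 6c e4 72 34 a6
  t2: 65 65 3b 6c 8c 72 34 a6
  t3: a6 34 72 8c 6c 3b 65 65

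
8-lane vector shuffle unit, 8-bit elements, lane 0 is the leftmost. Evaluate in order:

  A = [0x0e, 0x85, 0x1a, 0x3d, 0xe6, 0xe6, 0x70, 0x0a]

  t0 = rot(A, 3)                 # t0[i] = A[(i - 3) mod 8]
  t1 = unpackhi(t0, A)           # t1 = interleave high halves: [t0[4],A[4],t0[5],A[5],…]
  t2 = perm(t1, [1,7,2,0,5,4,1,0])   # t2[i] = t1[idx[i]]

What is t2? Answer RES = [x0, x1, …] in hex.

  t0: e6 70 0a 0e 85 1a 3d e6
  t1: 85 e6 1a e6 3d 70 e6 0a
  t2: e6 0a 1a 85 70 3d e6 85

RES = [0xe6, 0x0a, 0x1a, 0x85, 0x70, 0x3d, 0xe6, 0x85]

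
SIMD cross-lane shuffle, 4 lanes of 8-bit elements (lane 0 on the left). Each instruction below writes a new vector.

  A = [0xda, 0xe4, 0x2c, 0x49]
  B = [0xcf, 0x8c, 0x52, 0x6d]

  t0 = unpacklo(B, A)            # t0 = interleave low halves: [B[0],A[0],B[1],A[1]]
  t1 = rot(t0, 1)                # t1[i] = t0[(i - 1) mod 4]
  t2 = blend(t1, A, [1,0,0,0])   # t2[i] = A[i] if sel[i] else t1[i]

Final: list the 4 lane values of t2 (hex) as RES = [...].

→ t0 |cf|da|8c|e4|
→ t1 |e4|cf|da|8c|
→ t2 |da|cf|da|8c|

RES = [ 0xda  0xcf  0xda  0x8c ]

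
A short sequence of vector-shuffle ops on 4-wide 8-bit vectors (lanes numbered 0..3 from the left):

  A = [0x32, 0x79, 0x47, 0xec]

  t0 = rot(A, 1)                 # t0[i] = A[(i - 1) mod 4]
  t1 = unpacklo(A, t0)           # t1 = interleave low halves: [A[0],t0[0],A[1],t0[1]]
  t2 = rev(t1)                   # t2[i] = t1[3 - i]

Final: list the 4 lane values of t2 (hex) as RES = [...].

t0 = [0xec, 0x32, 0x79, 0x47]
t1 = [0x32, 0xec, 0x79, 0x32]
t2 = [0x32, 0x79, 0xec, 0x32]

RES = [0x32, 0x79, 0xec, 0x32]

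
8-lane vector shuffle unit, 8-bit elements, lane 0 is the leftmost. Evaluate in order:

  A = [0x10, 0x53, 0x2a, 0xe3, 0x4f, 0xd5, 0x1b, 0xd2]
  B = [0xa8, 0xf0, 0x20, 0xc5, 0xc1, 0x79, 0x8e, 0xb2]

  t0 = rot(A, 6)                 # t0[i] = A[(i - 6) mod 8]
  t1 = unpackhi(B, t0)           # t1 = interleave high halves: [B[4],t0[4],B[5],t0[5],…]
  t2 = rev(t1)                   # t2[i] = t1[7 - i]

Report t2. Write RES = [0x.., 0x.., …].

RES = [ 0x53  0xb2  0x10  0x8e  0xd2  0x79  0x1b  0xc1 ]

  t0: 2a e3 4f d5 1b d2 10 53
  t1: c1 1b 79 d2 8e 10 b2 53
  t2: 53 b2 10 8e d2 79 1b c1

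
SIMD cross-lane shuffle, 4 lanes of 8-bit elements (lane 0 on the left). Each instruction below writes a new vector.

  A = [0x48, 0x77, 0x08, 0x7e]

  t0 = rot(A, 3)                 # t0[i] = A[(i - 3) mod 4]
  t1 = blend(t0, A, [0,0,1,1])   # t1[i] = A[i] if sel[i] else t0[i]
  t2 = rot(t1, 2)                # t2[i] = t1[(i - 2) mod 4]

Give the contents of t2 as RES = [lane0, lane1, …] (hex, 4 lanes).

t0 = [0x77, 0x08, 0x7e, 0x48]
t1 = [0x77, 0x08, 0x08, 0x7e]
t2 = [0x08, 0x7e, 0x77, 0x08]

RES = [0x08, 0x7e, 0x77, 0x08]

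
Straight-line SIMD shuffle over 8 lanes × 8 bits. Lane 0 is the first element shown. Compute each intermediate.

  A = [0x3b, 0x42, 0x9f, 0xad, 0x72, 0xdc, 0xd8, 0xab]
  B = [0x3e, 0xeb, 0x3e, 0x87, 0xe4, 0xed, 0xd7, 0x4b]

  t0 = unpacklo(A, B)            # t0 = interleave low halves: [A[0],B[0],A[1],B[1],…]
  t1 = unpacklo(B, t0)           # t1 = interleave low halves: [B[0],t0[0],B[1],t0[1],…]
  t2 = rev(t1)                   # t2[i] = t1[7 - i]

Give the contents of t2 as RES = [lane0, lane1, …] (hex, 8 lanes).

  t0: 3b 3e 42 eb 9f 3e ad 87
  t1: 3e 3b eb 3e 3e 42 87 eb
  t2: eb 87 42 3e 3e eb 3b 3e

RES = [ 0xeb  0x87  0x42  0x3e  0x3e  0xeb  0x3b  0x3e ]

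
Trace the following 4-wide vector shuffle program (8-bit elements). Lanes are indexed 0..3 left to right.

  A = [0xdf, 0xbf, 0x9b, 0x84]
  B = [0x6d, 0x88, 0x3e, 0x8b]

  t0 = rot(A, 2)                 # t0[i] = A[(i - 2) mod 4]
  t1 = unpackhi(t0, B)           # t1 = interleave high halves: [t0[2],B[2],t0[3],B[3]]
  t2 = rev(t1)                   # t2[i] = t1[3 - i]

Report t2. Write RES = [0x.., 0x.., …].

RES = [ 0x8b  0xbf  0x3e  0xdf ]

t0 = [0x9b, 0x84, 0xdf, 0xbf]
t1 = [0xdf, 0x3e, 0xbf, 0x8b]
t2 = [0x8b, 0xbf, 0x3e, 0xdf]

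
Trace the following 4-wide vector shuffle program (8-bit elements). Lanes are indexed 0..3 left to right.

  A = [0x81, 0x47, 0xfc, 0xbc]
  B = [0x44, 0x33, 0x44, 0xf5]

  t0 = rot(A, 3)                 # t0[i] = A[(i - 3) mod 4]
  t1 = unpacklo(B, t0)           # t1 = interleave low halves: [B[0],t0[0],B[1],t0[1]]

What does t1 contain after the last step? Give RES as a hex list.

RES = [ 0x44  0x47  0x33  0xfc ]

  t0: 47 fc bc 81
  t1: 44 47 33 fc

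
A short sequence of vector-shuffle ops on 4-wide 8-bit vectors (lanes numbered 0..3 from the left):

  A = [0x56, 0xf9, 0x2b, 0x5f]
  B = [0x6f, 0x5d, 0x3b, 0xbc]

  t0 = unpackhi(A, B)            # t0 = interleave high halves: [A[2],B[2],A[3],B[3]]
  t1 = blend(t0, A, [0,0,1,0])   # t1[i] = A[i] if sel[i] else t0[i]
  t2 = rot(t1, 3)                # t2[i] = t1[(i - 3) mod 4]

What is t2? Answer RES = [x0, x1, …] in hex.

RES = [ 0x3b  0x2b  0xbc  0x2b ]

t0 = [0x2b, 0x3b, 0x5f, 0xbc]
t1 = [0x2b, 0x3b, 0x2b, 0xbc]
t2 = [0x3b, 0x2b, 0xbc, 0x2b]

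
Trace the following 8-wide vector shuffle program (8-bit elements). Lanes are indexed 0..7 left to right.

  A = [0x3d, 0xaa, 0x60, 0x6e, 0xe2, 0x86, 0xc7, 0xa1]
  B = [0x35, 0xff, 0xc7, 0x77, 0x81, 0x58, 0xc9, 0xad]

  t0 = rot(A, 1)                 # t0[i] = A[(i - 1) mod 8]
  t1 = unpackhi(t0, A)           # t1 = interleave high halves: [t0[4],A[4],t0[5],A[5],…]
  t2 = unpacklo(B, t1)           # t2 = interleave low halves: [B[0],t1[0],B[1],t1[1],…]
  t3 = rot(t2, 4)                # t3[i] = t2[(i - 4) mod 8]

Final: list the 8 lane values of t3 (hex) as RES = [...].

  t0: a1 3d aa 60 6e e2 86 c7
  t1: 6e e2 e2 86 86 c7 c7 a1
  t2: 35 6e ff e2 c7 e2 77 86
  t3: c7 e2 77 86 35 6e ff e2

RES = [0xc7, 0xe2, 0x77, 0x86, 0x35, 0x6e, 0xff, 0xe2]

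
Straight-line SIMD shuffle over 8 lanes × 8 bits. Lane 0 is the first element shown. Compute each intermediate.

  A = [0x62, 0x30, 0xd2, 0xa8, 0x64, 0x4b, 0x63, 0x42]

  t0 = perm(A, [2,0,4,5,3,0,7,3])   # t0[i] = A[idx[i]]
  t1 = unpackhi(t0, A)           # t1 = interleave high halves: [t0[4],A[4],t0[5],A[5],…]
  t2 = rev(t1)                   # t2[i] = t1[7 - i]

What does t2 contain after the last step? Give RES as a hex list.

RES = [ 0x42  0xa8  0x63  0x42  0x4b  0x62  0x64  0xa8 ]

t0 = [0xd2, 0x62, 0x64, 0x4b, 0xa8, 0x62, 0x42, 0xa8]
t1 = [0xa8, 0x64, 0x62, 0x4b, 0x42, 0x63, 0xa8, 0x42]
t2 = [0x42, 0xa8, 0x63, 0x42, 0x4b, 0x62, 0x64, 0xa8]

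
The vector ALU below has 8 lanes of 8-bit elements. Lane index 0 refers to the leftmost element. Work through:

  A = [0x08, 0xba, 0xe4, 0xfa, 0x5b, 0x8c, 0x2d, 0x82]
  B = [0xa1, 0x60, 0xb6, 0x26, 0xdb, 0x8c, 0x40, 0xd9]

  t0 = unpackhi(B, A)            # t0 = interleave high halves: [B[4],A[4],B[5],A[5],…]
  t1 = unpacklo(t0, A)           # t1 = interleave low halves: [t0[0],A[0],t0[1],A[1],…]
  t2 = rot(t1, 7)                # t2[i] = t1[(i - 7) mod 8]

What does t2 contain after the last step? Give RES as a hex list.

t0 = [0xdb, 0x5b, 0x8c, 0x8c, 0x40, 0x2d, 0xd9, 0x82]
t1 = [0xdb, 0x08, 0x5b, 0xba, 0x8c, 0xe4, 0x8c, 0xfa]
t2 = [0x08, 0x5b, 0xba, 0x8c, 0xe4, 0x8c, 0xfa, 0xdb]

RES = [0x08, 0x5b, 0xba, 0x8c, 0xe4, 0x8c, 0xfa, 0xdb]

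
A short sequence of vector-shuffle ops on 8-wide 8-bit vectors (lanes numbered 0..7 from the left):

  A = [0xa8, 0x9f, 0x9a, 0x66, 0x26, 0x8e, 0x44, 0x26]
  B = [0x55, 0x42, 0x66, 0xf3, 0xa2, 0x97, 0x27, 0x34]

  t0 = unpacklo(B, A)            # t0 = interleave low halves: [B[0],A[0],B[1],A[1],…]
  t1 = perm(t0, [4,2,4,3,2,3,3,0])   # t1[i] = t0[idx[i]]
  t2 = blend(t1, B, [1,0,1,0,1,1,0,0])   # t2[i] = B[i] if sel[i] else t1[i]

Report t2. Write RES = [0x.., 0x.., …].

RES = [0x55, 0x42, 0x66, 0x9f, 0xa2, 0x97, 0x9f, 0x55]

  t0: 55 a8 42 9f 66 9a f3 66
  t1: 66 42 66 9f 42 9f 9f 55
  t2: 55 42 66 9f a2 97 9f 55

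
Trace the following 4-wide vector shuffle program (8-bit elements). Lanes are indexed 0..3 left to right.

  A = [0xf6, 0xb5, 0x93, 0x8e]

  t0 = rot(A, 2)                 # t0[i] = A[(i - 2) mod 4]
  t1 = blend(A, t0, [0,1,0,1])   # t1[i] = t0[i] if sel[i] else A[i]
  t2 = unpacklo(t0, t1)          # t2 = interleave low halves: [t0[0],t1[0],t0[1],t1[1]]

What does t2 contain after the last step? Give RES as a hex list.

RES = [ 0x93  0xf6  0x8e  0x8e ]

  t0: 93 8e f6 b5
  t1: f6 8e 93 b5
  t2: 93 f6 8e 8e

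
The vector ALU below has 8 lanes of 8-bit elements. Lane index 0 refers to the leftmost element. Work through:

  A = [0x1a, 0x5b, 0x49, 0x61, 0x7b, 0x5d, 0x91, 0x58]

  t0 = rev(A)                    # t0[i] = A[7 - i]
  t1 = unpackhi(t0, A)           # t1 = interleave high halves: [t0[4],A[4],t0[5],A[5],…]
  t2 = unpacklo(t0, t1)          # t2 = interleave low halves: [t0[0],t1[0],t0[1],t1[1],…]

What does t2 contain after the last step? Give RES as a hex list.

→ t0 |58|91|5d|7b|61|49|5b|1a|
→ t1 |61|7b|49|5d|5b|91|1a|58|
→ t2 |58|61|91|7b|5d|49|7b|5d|

RES = [0x58, 0x61, 0x91, 0x7b, 0x5d, 0x49, 0x7b, 0x5d]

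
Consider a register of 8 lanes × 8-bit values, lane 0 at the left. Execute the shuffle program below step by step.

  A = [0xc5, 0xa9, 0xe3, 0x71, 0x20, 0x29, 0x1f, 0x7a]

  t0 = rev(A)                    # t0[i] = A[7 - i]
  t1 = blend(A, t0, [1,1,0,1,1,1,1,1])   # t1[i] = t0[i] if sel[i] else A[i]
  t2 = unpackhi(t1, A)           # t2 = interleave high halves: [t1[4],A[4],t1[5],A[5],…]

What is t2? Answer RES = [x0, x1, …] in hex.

t0 = [0x7a, 0x1f, 0x29, 0x20, 0x71, 0xe3, 0xa9, 0xc5]
t1 = [0x7a, 0x1f, 0xe3, 0x20, 0x71, 0xe3, 0xa9, 0xc5]
t2 = [0x71, 0x20, 0xe3, 0x29, 0xa9, 0x1f, 0xc5, 0x7a]

RES = [ 0x71  0x20  0xe3  0x29  0xa9  0x1f  0xc5  0x7a ]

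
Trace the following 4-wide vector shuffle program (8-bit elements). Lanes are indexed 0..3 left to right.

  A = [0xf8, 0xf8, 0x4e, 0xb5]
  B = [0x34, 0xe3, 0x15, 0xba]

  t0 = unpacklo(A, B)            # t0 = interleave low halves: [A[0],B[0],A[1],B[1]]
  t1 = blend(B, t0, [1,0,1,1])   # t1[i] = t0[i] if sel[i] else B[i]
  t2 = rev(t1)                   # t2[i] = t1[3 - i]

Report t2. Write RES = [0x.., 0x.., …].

  t0: f8 34 f8 e3
  t1: f8 e3 f8 e3
  t2: e3 f8 e3 f8

RES = [0xe3, 0xf8, 0xe3, 0xf8]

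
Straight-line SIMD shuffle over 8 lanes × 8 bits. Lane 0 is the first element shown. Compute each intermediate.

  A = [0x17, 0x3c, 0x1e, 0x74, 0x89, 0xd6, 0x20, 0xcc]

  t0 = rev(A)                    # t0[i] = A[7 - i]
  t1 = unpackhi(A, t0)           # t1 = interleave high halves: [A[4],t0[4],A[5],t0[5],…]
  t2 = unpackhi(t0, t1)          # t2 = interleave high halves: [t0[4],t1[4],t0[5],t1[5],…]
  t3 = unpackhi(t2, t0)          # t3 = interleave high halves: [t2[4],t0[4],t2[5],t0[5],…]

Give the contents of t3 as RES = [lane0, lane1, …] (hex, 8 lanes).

→ t0 |cc|20|d6|89|74|1e|3c|17|
→ t1 |89|74|d6|1e|20|3c|cc|17|
→ t2 |74|20|1e|3c|3c|cc|17|17|
→ t3 |3c|74|cc|1e|17|3c|17|17|

RES = [0x3c, 0x74, 0xcc, 0x1e, 0x17, 0x3c, 0x17, 0x17]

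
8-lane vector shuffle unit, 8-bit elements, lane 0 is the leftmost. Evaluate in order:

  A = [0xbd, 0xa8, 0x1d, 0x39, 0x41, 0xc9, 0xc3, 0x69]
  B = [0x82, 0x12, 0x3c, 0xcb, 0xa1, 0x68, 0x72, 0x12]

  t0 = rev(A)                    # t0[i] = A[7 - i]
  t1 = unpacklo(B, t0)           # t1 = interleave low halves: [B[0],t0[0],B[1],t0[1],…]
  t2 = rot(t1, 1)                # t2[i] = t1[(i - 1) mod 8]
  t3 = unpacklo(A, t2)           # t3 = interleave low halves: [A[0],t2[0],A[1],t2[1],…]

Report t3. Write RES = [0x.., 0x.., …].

  t0: 69 c3 c9 41 39 1d a8 bd
  t1: 82 69 12 c3 3c c9 cb 41
  t2: 41 82 69 12 c3 3c c9 cb
  t3: bd 41 a8 82 1d 69 39 12

RES = [ 0xbd  0x41  0xa8  0x82  0x1d  0x69  0x39  0x12 ]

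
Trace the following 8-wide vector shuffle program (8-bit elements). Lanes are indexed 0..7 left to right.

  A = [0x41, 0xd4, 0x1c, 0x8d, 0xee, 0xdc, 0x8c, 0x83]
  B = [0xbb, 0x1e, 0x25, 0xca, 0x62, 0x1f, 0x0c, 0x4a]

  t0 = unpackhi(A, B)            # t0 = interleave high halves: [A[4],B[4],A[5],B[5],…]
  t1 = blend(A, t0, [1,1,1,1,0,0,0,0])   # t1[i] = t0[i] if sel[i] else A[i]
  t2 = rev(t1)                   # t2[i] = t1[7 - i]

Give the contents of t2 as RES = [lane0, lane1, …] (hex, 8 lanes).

t0 = [0xee, 0x62, 0xdc, 0x1f, 0x8c, 0x0c, 0x83, 0x4a]
t1 = [0xee, 0x62, 0xdc, 0x1f, 0xee, 0xdc, 0x8c, 0x83]
t2 = [0x83, 0x8c, 0xdc, 0xee, 0x1f, 0xdc, 0x62, 0xee]

RES = [ 0x83  0x8c  0xdc  0xee  0x1f  0xdc  0x62  0xee ]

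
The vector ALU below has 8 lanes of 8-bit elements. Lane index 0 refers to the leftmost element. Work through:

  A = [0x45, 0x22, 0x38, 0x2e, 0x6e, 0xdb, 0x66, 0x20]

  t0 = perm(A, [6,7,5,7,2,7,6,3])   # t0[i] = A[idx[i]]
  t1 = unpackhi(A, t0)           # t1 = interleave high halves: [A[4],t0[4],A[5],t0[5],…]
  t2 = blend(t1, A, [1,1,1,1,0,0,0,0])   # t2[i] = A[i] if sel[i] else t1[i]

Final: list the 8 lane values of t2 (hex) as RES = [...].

RES = [0x45, 0x22, 0x38, 0x2e, 0x66, 0x66, 0x20, 0x2e]

t0 = [0x66, 0x20, 0xdb, 0x20, 0x38, 0x20, 0x66, 0x2e]
t1 = [0x6e, 0x38, 0xdb, 0x20, 0x66, 0x66, 0x20, 0x2e]
t2 = [0x45, 0x22, 0x38, 0x2e, 0x66, 0x66, 0x20, 0x2e]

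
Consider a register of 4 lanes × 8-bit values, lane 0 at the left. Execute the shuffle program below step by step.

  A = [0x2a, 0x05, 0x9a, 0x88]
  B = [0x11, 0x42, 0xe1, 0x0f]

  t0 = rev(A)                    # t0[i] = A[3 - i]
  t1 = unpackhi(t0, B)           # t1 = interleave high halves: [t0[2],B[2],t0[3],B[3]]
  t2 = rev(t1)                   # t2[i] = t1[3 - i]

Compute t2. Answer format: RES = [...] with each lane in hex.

RES = [0x0f, 0x2a, 0xe1, 0x05]

→ t0 |88|9a|05|2a|
→ t1 |05|e1|2a|0f|
→ t2 |0f|2a|e1|05|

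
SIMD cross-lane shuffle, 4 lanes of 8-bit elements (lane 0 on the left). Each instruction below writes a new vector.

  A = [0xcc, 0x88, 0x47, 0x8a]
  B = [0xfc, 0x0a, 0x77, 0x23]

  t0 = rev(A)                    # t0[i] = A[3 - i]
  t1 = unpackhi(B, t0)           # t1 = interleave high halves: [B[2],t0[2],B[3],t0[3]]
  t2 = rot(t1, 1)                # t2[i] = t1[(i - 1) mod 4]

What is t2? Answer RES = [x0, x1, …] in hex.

→ t0 |8a|47|88|cc|
→ t1 |77|88|23|cc|
→ t2 |cc|77|88|23|

RES = [ 0xcc  0x77  0x88  0x23 ]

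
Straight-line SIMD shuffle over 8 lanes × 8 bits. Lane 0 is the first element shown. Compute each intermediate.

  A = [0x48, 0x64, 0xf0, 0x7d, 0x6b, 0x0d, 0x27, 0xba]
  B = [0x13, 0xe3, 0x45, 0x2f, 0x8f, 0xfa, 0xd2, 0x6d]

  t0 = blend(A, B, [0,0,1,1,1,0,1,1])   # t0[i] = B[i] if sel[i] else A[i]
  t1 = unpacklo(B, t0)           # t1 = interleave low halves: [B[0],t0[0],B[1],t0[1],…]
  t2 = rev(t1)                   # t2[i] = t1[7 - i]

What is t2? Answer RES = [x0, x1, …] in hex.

t0 = [0x48, 0x64, 0x45, 0x2f, 0x8f, 0x0d, 0xd2, 0x6d]
t1 = [0x13, 0x48, 0xe3, 0x64, 0x45, 0x45, 0x2f, 0x2f]
t2 = [0x2f, 0x2f, 0x45, 0x45, 0x64, 0xe3, 0x48, 0x13]

RES = [0x2f, 0x2f, 0x45, 0x45, 0x64, 0xe3, 0x48, 0x13]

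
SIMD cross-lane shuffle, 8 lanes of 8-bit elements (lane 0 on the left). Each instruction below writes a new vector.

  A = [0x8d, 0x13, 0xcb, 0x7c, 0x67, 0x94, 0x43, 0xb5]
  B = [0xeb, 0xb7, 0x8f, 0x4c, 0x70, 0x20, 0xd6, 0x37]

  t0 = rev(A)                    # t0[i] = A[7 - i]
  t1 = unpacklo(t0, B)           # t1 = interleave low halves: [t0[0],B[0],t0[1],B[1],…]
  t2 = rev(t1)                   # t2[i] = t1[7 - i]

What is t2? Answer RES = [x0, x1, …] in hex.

  t0: b5 43 94 67 7c cb 13 8d
  t1: b5 eb 43 b7 94 8f 67 4c
  t2: 4c 67 8f 94 b7 43 eb b5

RES = [ 0x4c  0x67  0x8f  0x94  0xb7  0x43  0xeb  0xb5 ]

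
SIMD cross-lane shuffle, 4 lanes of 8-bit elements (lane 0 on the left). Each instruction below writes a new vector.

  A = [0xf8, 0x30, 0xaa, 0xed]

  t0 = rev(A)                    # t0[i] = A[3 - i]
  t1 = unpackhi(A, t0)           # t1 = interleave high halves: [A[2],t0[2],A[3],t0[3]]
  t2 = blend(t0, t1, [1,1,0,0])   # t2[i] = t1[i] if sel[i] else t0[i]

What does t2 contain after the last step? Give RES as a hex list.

RES = [ 0xaa  0x30  0x30  0xf8 ]

→ t0 |ed|aa|30|f8|
→ t1 |aa|30|ed|f8|
→ t2 |aa|30|30|f8|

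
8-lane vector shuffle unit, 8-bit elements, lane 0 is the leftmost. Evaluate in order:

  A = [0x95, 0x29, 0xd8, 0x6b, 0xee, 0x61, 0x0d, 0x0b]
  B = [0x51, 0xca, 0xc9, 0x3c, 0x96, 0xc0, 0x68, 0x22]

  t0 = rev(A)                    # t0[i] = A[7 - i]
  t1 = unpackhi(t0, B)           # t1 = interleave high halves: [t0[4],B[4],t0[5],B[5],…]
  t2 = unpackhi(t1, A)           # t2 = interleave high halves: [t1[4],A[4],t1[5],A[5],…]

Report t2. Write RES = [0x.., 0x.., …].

RES = [0x29, 0xee, 0x68, 0x61, 0x95, 0x0d, 0x22, 0x0b]

  t0: 0b 0d 61 ee 6b d8 29 95
  t1: 6b 96 d8 c0 29 68 95 22
  t2: 29 ee 68 61 95 0d 22 0b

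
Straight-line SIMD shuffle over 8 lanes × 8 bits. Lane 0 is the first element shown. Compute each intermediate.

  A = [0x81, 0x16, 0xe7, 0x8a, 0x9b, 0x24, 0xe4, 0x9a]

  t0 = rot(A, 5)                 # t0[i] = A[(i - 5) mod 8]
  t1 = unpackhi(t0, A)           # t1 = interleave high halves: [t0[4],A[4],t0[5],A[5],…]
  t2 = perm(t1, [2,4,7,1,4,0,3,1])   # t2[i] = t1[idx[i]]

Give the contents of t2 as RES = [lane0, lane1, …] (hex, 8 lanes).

RES = [0x81, 0x16, 0x9a, 0x9b, 0x16, 0x9a, 0x24, 0x9b]

  t0: 8a 9b 24 e4 9a 81 16 e7
  t1: 9a 9b 81 24 16 e4 e7 9a
  t2: 81 16 9a 9b 16 9a 24 9b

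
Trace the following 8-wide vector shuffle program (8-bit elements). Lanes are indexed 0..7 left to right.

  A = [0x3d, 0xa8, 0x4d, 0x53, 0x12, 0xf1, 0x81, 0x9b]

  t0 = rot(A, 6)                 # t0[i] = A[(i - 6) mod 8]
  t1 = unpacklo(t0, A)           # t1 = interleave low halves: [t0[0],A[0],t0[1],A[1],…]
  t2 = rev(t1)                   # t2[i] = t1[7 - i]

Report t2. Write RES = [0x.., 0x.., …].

RES = [0x53, 0xf1, 0x4d, 0x12, 0xa8, 0x53, 0x3d, 0x4d]

  t0: 4d 53 12 f1 81 9b 3d a8
  t1: 4d 3d 53 a8 12 4d f1 53
  t2: 53 f1 4d 12 a8 53 3d 4d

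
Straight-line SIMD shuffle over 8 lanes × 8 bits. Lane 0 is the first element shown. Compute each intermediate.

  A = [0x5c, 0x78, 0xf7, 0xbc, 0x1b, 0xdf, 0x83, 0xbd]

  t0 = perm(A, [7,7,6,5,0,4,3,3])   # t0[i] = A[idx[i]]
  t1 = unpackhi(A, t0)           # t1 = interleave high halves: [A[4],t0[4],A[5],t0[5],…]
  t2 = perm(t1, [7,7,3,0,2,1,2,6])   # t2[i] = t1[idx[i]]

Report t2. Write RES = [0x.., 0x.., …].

RES = [ 0xbc  0xbc  0x1b  0x1b  0xdf  0x5c  0xdf  0xbd ]

  t0: bd bd 83 df 5c 1b bc bc
  t1: 1b 5c df 1b 83 bc bd bc
  t2: bc bc 1b 1b df 5c df bd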